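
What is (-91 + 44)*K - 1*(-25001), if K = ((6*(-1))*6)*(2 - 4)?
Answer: 21617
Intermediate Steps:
K = 72 (K = -6*6*(-2) = -36*(-2) = 72)
(-91 + 44)*K - 1*(-25001) = (-91 + 44)*72 - 1*(-25001) = -47*72 + 25001 = -3384 + 25001 = 21617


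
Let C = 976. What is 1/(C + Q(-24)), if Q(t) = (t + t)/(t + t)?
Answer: 1/977 ≈ 0.0010235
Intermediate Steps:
Q(t) = 1 (Q(t) = (2*t)/((2*t)) = (2*t)*(1/(2*t)) = 1)
1/(C + Q(-24)) = 1/(976 + 1) = 1/977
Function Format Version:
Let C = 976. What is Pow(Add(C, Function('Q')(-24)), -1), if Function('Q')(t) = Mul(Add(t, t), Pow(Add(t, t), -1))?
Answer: Rational(1, 977) ≈ 0.0010235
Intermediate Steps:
Function('Q')(t) = 1 (Function('Q')(t) = Mul(Mul(2, t), Pow(Mul(2, t), -1)) = Mul(Mul(2, t), Mul(Rational(1, 2), Pow(t, -1))) = 1)
Pow(Add(C, Function('Q')(-24)), -1) = Pow(Add(976, 1), -1) = Pow(977, -1) = Rational(1, 977)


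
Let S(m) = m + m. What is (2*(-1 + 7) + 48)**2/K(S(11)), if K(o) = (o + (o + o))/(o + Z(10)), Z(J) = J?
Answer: 19200/11 ≈ 1745.5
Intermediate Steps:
S(m) = 2*m
K(o) = 3*o/(10 + o) (K(o) = (o + (o + o))/(o + 10) = (o + 2*o)/(10 + o) = (3*o)/(10 + o) = 3*o/(10 + o))
(2*(-1 + 7) + 48)**2/K(S(11)) = (2*(-1 + 7) + 48)**2/((3*(2*11)/(10 + 2*11))) = (2*6 + 48)**2/((3*22/(10 + 22))) = (12 + 48)**2/((3*22/32)) = 60**2/((3*22*(1/32))) = 3600/(33/16) = 3600*(16/33) = 19200/11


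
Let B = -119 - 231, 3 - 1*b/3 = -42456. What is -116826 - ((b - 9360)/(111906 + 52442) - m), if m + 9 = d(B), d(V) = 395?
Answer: -19136799137/164348 ≈ -1.1644e+5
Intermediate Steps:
b = 127377 (b = 9 - 3*(-42456) = 9 + 127368 = 127377)
B = -350
m = 386 (m = -9 + 395 = 386)
-116826 - ((b - 9360)/(111906 + 52442) - m) = -116826 - ((127377 - 9360)/(111906 + 52442) - 1*386) = -116826 - (118017/164348 - 386) = -116826 - 1*(-63320311/164348) = -116826 + 63320311/164348 = -19136799137/164348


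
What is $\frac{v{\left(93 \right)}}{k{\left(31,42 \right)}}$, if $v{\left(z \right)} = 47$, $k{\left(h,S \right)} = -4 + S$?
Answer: $\frac{47}{38} \approx 1.2368$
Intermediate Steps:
$\frac{v{\left(93 \right)}}{k{\left(31,42 \right)}} = \frac{47}{-4 + 42} = \frac{47}{38}$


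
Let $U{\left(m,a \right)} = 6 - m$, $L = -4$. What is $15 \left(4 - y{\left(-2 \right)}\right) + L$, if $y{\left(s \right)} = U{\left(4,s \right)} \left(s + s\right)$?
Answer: $176$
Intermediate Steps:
$y{\left(s \right)} = 4 s$ ($y{\left(s \right)} = \left(6 - 4\right) \left(s + s\right) = \left(6 - 4\right) 2 s = 2 \cdot 2 s = 4 s$)
$15 \left(4 - y{\left(-2 \right)}\right) + L = 15 \left(4 - 4 \left(-2\right)\right) - 4 = 15 \left(4 - -8\right) - 4 = 15 \left(4 + 8\right) - 4 = 15 \cdot 12 - 4 = 180 - 4 = 176$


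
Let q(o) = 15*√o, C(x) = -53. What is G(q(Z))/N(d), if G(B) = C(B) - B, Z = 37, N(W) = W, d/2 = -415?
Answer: 53/830 + 3*√37/166 ≈ 0.17378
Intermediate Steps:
d = -830 (d = 2*(-415) = -830)
G(B) = -53 - B
G(q(Z))/N(d) = (-53 - 15*√37)/(-830) = (-53 - 15*√37)*(-1/830) = 53/830 + 3*√37/166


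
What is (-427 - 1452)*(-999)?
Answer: 1877121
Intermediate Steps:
(-427 - 1452)*(-999) = -1879*(-999) = 1877121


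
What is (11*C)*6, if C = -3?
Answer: -198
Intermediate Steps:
(11*C)*6 = (11*(-3))*6 = -33*6 = -198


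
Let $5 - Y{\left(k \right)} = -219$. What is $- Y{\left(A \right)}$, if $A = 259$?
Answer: $-224$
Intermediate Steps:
$Y{\left(k \right)} = 224$ ($Y{\left(k \right)} = 5 - -219 = 5 + 219 = 224$)
$- Y{\left(A \right)} = \left(-1\right) 224 = -224$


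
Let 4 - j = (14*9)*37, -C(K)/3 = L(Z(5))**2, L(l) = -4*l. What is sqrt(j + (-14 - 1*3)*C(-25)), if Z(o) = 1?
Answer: I*sqrt(3842) ≈ 61.984*I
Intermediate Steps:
C(K) = -48 (C(K) = -3*(-4*1)**2 = -3*(-4)**2 = -3*16 = -48)
j = -4658 (j = 4 - 14*9*37 = 4 - 126*37 = 4 - 1*4662 = 4 - 4662 = -4658)
sqrt(j + (-14 - 1*3)*C(-25)) = sqrt(-4658 + (-14 - 1*3)*(-48)) = sqrt(-4658 + (-14 - 3)*(-48)) = sqrt(-4658 - 17*(-48)) = sqrt(-4658 + 816) = sqrt(-3842) = I*sqrt(3842)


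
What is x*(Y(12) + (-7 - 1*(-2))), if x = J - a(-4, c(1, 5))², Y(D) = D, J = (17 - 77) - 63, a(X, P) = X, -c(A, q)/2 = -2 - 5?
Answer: -973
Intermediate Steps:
c(A, q) = 14 (c(A, q) = -2*(-2 - 5) = -2*(-7) = 14)
J = -123 (J = -60 - 63 = -123)
x = -139 (x = -123 - 1*(-4)² = -123 - 1*16 = -123 - 16 = -139)
x*(Y(12) + (-7 - 1*(-2))) = -139*(12 + (-7 - 1*(-2))) = -139*(12 + (-7 + 2)) = -139*(12 - 5) = -139*7 = -973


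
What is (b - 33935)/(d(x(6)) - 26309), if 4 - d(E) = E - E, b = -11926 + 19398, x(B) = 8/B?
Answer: 26463/26305 ≈ 1.0060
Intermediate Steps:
b = 7472
d(E) = 4 (d(E) = 4 - (E - E) = 4 - 1*0 = 4 + 0 = 4)
(b - 33935)/(d(x(6)) - 26309) = (7472 - 33935)/(4 - 26309) = -26463/(-26305) = -26463*(-1/26305) = 26463/26305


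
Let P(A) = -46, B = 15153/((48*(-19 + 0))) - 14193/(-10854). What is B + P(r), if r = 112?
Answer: -11238401/183312 ≈ -61.307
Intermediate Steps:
B = -2806049/183312 (B = 15153/((48*(-19))) - 14193*(-1/10854) = 15153/(-912) + 1577/1206 = 15153*(-1/912) + 1577/1206 = -5051/304 + 1577/1206 = -2806049/183312 ≈ -15.307)
B + P(r) = -2806049/183312 - 46 = -11238401/183312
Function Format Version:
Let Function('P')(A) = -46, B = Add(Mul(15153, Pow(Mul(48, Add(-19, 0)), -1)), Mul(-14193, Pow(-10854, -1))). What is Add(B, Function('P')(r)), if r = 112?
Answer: Rational(-11238401, 183312) ≈ -61.307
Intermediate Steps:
B = Rational(-2806049, 183312) (B = Add(Mul(15153, Pow(Mul(48, -19), -1)), Mul(-14193, Rational(-1, 10854))) = Add(Mul(15153, Pow(-912, -1)), Rational(1577, 1206)) = Add(Mul(15153, Rational(-1, 912)), Rational(1577, 1206)) = Add(Rational(-5051, 304), Rational(1577, 1206)) = Rational(-2806049, 183312) ≈ -15.307)
Add(B, Function('P')(r)) = Add(Rational(-2806049, 183312), -46) = Rational(-11238401, 183312)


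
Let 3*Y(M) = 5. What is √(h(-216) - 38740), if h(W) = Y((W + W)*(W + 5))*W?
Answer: 10*I*√391 ≈ 197.74*I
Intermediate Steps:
Y(M) = 5/3 (Y(M) = (⅓)*5 = 5/3)
h(W) = 5*W/3
√(h(-216) - 38740) = √((5/3)*(-216) - 38740) = √(-360 - 38740) = √(-39100) = 10*I*√391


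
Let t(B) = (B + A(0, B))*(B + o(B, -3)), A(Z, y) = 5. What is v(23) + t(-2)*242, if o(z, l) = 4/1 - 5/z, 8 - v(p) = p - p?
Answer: 3275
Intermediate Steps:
v(p) = 8 (v(p) = 8 - (p - p) = 8 - 1*0 = 8 + 0 = 8)
o(z, l) = 4 - 5/z (o(z, l) = 4*1 - 5/z = 4 - 5/z)
t(B) = (5 + B)*(4 + B - 5/B) (t(B) = (B + 5)*(B + (4 - 5/B)) = (5 + B)*(4 + B - 5/B))
v(23) + t(-2)*242 = 8 + (15 + (-2)² - 25/(-2) + 9*(-2))*242 = 8 + (15 + 4 - 25*(-½) - 18)*242 = 8 + (15 + 4 + 25/2 - 18)*242 = 8 + (27/2)*242 = 8 + 3267 = 3275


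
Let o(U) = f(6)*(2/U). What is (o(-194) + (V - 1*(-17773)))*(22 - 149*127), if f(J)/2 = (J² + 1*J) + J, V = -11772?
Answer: -11000400901/97 ≈ -1.1341e+8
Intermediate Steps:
f(J) = 2*J² + 4*J (f(J) = 2*((J² + 1*J) + J) = 2*((J² + J) + J) = 2*((J + J²) + J) = 2*(J² + 2*J) = 2*J² + 4*J)
o(U) = 192/U (o(U) = (2*6*(2 + 6))*(2/U) = (2*6*8)*(2/U) = 96*(2/U) = 192/U)
(o(-194) + (V - 1*(-17773)))*(22 - 149*127) = (192/(-194) + (-11772 - 1*(-17773)))*(22 - 149*127) = (192*(-1/194) + (-11772 + 17773))*(22 - 18923) = (-96/97 + 6001)*(-18901) = (582001/97)*(-18901) = -11000400901/97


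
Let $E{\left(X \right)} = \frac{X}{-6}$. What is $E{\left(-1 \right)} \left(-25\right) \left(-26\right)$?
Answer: $\frac{325}{3} \approx 108.33$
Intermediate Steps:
$E{\left(X \right)} = - \frac{X}{6}$ ($E{\left(X \right)} = X \left(- \frac{1}{6}\right) = - \frac{X}{6}$)
$E{\left(-1 \right)} \left(-25\right) \left(-26\right) = \left(- \frac{1}{6}\right) \left(-1\right) \left(-25\right) \left(-26\right) = \frac{1}{6} \left(-25\right) \left(-26\right) = \left(- \frac{25}{6}\right) \left(-26\right) = \frac{325}{3}$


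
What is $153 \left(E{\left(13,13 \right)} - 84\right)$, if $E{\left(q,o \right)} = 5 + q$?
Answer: $-10098$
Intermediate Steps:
$153 \left(E{\left(13,13 \right)} - 84\right) = 153 \left(\left(5 + 13\right) - 84\right) = 153 \left(18 - 84\right) = 153 \left(-66\right) = -10098$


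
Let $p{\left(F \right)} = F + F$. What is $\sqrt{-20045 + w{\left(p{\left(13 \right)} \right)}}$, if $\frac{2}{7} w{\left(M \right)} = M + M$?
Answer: $3 i \sqrt{2207} \approx 140.94 i$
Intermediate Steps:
$p{\left(F \right)} = 2 F$
$w{\left(M \right)} = 7 M$ ($w{\left(M \right)} = \frac{7 \left(M + M\right)}{2} = \frac{7 \cdot 2 M}{2} = 7 M$)
$\sqrt{-20045 + w{\left(p{\left(13 \right)} \right)}} = \sqrt{-20045 + 7 \cdot 2 \cdot 13} = \sqrt{-20045 + 7 \cdot 26} = \sqrt{-20045 + 182} = \sqrt{-19863} = 3 i \sqrt{2207}$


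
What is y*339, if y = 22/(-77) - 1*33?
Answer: -78987/7 ≈ -11284.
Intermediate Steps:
y = -233/7 (y = 22*(-1/77) - 33 = -2/7 - 33 = -233/7 ≈ -33.286)
y*339 = -233/7*339 = -78987/7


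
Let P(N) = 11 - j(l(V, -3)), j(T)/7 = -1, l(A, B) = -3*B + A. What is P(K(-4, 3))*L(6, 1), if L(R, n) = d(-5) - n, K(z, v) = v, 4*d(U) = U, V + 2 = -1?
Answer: -81/2 ≈ -40.500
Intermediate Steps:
V = -3 (V = -2 - 1 = -3)
d(U) = U/4
l(A, B) = A - 3*B
j(T) = -7 (j(T) = 7*(-1) = -7)
L(R, n) = -5/4 - n (L(R, n) = (¼)*(-5) - n = -5/4 - n)
P(N) = 18 (P(N) = 11 - 1*(-7) = 11 + 7 = 18)
P(K(-4, 3))*L(6, 1) = 18*(-5/4 - 1*1) = 18*(-5/4 - 1) = 18*(-9/4) = -81/2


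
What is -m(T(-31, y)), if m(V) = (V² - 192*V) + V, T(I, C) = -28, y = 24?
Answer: -6132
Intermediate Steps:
m(V) = V² - 191*V
-m(T(-31, y)) = -(-28)*(-191 - 28) = -(-28)*(-219) = -1*6132 = -6132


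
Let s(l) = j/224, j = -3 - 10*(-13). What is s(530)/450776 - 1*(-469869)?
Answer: 47444469709183/100973824 ≈ 4.6987e+5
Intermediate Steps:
j = 127 (j = -3 + 130 = 127)
s(l) = 127/224
s(530)/450776 - 1*(-469869) = (127/224)/450776 - 1*(-469869) = (127/224)*(1/450776) + 469869 = 127/100973824 + 469869 = 47444469709183/100973824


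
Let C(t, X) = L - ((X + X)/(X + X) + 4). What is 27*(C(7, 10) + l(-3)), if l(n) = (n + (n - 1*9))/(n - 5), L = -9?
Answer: -2619/8 ≈ -327.38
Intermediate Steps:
C(t, X) = -14 (C(t, X) = -9 - ((X + X)/(X + X) + 4) = -9 - ((2*X)/((2*X)) + 4) = -9 - ((2*X)*(1/(2*X)) + 4) = -9 - (1 + 4) = -9 - 1*5 = -9 - 5 = -14)
l(n) = (-9 + 2*n)/(-5 + n) (l(n) = (n + (n - 9))/(-5 + n) = (n + (-9 + n))/(-5 + n) = (-9 + 2*n)/(-5 + n))
27*(C(7, 10) + l(-3)) = 27*(-14 + (-9 + 2*(-3))/(-5 - 3)) = 27*(-14 + (-9 - 6)/(-8)) = 27*(-14 - ⅛*(-15)) = 27*(-14 + 15/8) = 27*(-97/8) = -2619/8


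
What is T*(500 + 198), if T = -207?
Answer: -144486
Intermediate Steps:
T*(500 + 198) = -207*(500 + 198) = -207*698 = -144486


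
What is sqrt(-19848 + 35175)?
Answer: 3*sqrt(1703) ≈ 123.80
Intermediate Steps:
sqrt(-19848 + 35175) = sqrt(15327) = 3*sqrt(1703)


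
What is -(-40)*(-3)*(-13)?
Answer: 1560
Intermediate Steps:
-(-40)*(-3)*(-13) = -20*6*(-13) = -120*(-13) = 1560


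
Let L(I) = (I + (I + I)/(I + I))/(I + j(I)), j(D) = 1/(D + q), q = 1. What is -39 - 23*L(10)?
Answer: -7112/111 ≈ -64.072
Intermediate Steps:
j(D) = 1/(1 + D) (j(D) = 1/(D + 1) = 1/(1 + D))
L(I) = (1 + I)/(I + 1/(1 + I)) (L(I) = (I + (I + I)/(I + I))/(I + 1/(1 + I)) = (I + (2*I)/((2*I)))/(I + 1/(1 + I)) = (I + (2*I)*(1/(2*I)))/(I + 1/(1 + I)) = (I + 1)/(I + 1/(1 + I)) = (1 + I)/(I + 1/(1 + I)))
-39 - 23*L(10) = -39 - 23*(1 + 10)²/(1 + 10*(1 + 10)) = -39 - 23*11²/(1 + 10*11) = -39 - 2783/(1 + 110) = -39 - 2783/111 = -7112/111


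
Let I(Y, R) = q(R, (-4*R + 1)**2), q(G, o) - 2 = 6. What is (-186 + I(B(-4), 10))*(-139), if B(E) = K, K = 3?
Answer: 24742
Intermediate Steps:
q(G, o) = 8 (q(G, o) = 2 + 6 = 8)
B(E) = 3
I(Y, R) = 8
(-186 + I(B(-4), 10))*(-139) = (-186 + 8)*(-139) = -178*(-139) = 24742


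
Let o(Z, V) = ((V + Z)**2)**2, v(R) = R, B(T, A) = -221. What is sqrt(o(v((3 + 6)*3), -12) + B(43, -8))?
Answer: 2*sqrt(12601) ≈ 224.51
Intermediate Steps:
o(Z, V) = (V + Z)**4
sqrt(o(v((3 + 6)*3), -12) + B(43, -8)) = sqrt((-12 + (3 + 6)*3)**4 - 221) = sqrt((-12 + 9*3)**4 - 221) = sqrt((-12 + 27)**4 - 221) = sqrt(15**4 - 221) = sqrt(50625 - 221) = sqrt(50404) = 2*sqrt(12601)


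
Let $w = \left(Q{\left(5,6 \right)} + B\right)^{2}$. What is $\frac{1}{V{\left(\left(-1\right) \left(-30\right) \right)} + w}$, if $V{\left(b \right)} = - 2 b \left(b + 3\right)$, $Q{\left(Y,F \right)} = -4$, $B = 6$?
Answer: $- \frac{1}{1976} \approx -0.00050607$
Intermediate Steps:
$w = 4$ ($w = \left(-4 + 6\right)^{2} = 2^{2} = 4$)
$V{\left(b \right)} = - 2 b \left(3 + b\right)$
$\frac{1}{V{\left(\left(-1\right) \left(-30\right) \right)} + w} = \frac{1}{- 2 \left(\left(-1\right) \left(-30\right)\right) \left(3 - -30\right) + 4} = \frac{1}{\left(-2\right) 30 \left(3 + 30\right) + 4} = \frac{1}{\left(-2\right) 30 \cdot 33 + 4} = \frac{1}{-1980 + 4} = \frac{1}{-1976} = - \frac{1}{1976}$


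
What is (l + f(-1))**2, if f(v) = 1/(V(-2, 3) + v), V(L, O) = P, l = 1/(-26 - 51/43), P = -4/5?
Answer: 38837824/110691441 ≈ 0.35087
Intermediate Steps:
P = -4/5 (P = -4*1/5 = -4/5 ≈ -0.80000)
l = -43/1169 (l = 1/(-26 - 51*1/43) = 1/(-26 - 51/43) = 1/(-1169/43) = -43/1169 ≈ -0.036784)
V(L, O) = -4/5
f(v) = 1/(-4/5 + v)
(l + f(-1))**2 = (-43/1169 + 5/(-4 + 5*(-1)))**2 = (-43/1169 + 5/(-4 - 5))**2 = (-43/1169 + 5/(-9))**2 = (-43/1169 + 5*(-1/9))**2 = (-43/1169 - 5/9)**2 = (-6232/10521)**2 = 38837824/110691441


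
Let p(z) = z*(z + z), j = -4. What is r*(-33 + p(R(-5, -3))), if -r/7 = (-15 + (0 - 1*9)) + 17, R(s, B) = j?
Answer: -49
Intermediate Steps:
R(s, B) = -4
p(z) = 2*z**2 (p(z) = z*(2*z) = 2*z**2)
r = 49 (r = -7*((-15 + (0 - 1*9)) + 17) = -7*((-15 + (0 - 9)) + 17) = -7*((-15 - 9) + 17) = -7*(-24 + 17) = -7*(-7) = 49)
r*(-33 + p(R(-5, -3))) = 49*(-33 + 2*(-4)**2) = 49*(-33 + 2*16) = 49*(-33 + 32) = 49*(-1) = -49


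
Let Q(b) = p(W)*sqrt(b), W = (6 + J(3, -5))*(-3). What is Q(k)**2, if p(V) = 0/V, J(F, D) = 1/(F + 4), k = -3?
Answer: 0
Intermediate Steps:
J(F, D) = 1/(4 + F)
W = -129/7 (W = (6 + 1/(4 + 3))*(-3) = (6 + 1/7)*(-3) = (43/7)*(-3) = -129/7 ≈ -18.429)
p(V) = 0
Q(b) = 0 (Q(b) = 0*sqrt(b) = 0)
Q(k)**2 = 0**2 = 0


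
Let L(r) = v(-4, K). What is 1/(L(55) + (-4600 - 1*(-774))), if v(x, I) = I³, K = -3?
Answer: -1/3853 ≈ -0.00025954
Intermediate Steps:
L(r) = -27 (L(r) = (-3)³ = -27)
1/(L(55) + (-4600 - 1*(-774))) = 1/(-27 + (-4600 - 1*(-774))) = 1/(-27 + (-4600 + 774)) = 1/(-27 - 3826) = 1/(-3853) = -1/3853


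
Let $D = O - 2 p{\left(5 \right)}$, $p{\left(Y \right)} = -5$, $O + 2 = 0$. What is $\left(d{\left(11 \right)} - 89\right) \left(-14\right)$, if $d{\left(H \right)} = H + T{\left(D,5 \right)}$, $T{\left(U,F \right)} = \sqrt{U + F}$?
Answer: $1092 - 14 \sqrt{13} \approx 1041.5$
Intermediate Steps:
$O = -2$ ($O = -2 + 0 = -2$)
$D = 8$ ($D = -2 - -10 = -2 + 10 = 8$)
$T{\left(U,F \right)} = \sqrt{F + U}$
$d{\left(H \right)} = H + \sqrt{13}$ ($d{\left(H \right)} = H + \sqrt{5 + 8} = H + \sqrt{13}$)
$\left(d{\left(11 \right)} - 89\right) \left(-14\right) = \left(\left(11 + \sqrt{13}\right) - 89\right) \left(-14\right) = \left(-78 + \sqrt{13}\right) \left(-14\right) = 1092 - 14 \sqrt{13}$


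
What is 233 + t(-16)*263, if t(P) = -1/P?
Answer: 3991/16 ≈ 249.44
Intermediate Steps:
233 + t(-16)*263 = 233 - 1/(-16)*263 = 233 - 1*(-1/16)*263 = 233 + (1/16)*263 = 233 + 263/16 = 3991/16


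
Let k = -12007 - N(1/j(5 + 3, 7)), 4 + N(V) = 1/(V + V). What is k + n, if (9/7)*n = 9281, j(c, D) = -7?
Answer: -86057/18 ≈ -4780.9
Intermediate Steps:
n = 64967/9 (n = (7/9)*9281 = 64967/9 ≈ 7218.6)
N(V) = -4 + 1/(2*V) (N(V) = -4 + 1/(V + V) = -4 + 1/(2*V))
k = -23999/2 (k = -12007 - (-4 + 1/(2*(1/(-7)))) = -12007 - (-4 + 1/(2*(-⅐))) = -12007 - (-4 + (½)*(-7)) = -12007 - (-4 - 7/2) = -12007 - 1*(-15/2) = -12007 + 15/2 = -23999/2 ≈ -12000.)
k + n = -23999/2 + 64967/9 = -86057/18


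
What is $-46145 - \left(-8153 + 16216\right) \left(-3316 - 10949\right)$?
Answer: $114972550$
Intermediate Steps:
$-46145 - \left(-8153 + 16216\right) \left(-3316 - 10949\right) = -46145 - 8063 \left(-14265\right) = -46145 - -115018695 = -46145 + 115018695 = 114972550$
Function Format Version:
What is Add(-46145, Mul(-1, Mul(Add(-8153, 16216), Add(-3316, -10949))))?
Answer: 114972550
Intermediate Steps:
Add(-46145, Mul(-1, Mul(Add(-8153, 16216), Add(-3316, -10949)))) = Add(-46145, Mul(-1, Mul(8063, -14265))) = Add(-46145, Mul(-1, -115018695)) = Add(-46145, 115018695) = 114972550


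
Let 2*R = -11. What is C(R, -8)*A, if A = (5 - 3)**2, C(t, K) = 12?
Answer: 48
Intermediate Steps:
R = -11/2 (R = (1/2)*(-11) = -11/2 ≈ -5.5000)
A = 4 (A = 2**2 = 4)
C(R, -8)*A = 12*4 = 48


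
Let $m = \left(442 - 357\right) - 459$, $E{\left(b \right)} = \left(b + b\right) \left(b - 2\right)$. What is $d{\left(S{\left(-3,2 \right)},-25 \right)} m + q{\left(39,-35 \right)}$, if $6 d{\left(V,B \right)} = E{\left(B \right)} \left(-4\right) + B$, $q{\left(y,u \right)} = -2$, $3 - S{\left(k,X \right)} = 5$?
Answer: $\frac{1014469}{3} \approx 3.3816 \cdot 10^{5}$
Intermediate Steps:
$E{\left(b \right)} = 2 b \left(-2 + b\right)$
$S{\left(k,X \right)} = -2$ ($S{\left(k,X \right)} = 3 - 5 = -2$)
$m = -374$ ($m = 85 - 459 = -374$)
$d{\left(V,B \right)} = \frac{B}{6} - \frac{4 B \left(-2 + B\right)}{3}$ ($d{\left(V,B \right)} = \frac{2 B \left(-2 + B\right) \left(-4\right) + B}{6} = \frac{- 8 B \left(-2 + B\right) + B}{6} = \frac{B - 8 B \left(-2 + B\right)}{6} = \frac{B}{6} - \frac{4 B \left(-2 + B\right)}{3}$)
$d{\left(S{\left(-3,2 \right)},-25 \right)} m + q{\left(39,-35 \right)} = \frac{1}{6} \left(-25\right) \left(17 - -200\right) \left(-374\right) - 2 = \frac{1}{6} \left(-25\right) \left(17 + 200\right) \left(-374\right) - 2 = \frac{1}{6} \left(-25\right) 217 \left(-374\right) - 2 = \left(- \frac{5425}{6}\right) \left(-374\right) - 2 = \frac{1014475}{3} - 2 = \frac{1014469}{3}$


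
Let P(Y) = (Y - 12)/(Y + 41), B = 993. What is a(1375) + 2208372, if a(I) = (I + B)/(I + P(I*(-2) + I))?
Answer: 4053772511876/1835637 ≈ 2.2084e+6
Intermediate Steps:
P(Y) = (-12 + Y)/(41 + Y)
a(I) = (993 + I)/(I + (-12 - I)/(41 - I)) (a(I) = (I + 993)/(I + (-12 + (I*(-2) + I))/(41 + (I*(-2) + I))) = (993 + I)/(I + (-12 + (-2*I + I))/(41 + (-2*I + I))) = (993 + I)/(I + (-12 - I)/(41 - I)))
a(1375) + 2208372 = (-41 + 1375)*(993 + 1375)/(12 + 1375 + 1375*(-41 + 1375)) + 2208372 = 1334*2368/(12 + 1375 + 1375*1334) + 2208372 = 1334*2368/(12 + 1375 + 1834250) + 2208372 = 1334*2368/1835637 + 2208372 = (1/1835637)*1334*2368 + 2208372 = 3158912/1835637 + 2208372 = 4053772511876/1835637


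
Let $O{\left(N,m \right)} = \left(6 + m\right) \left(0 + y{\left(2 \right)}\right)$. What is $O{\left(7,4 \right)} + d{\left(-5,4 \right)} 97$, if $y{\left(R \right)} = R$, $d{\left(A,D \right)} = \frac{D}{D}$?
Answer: $117$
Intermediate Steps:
$d{\left(A,D \right)} = 1$
$O{\left(N,m \right)} = 12 + 2 m$ ($O{\left(N,m \right)} = \left(6 + m\right) \left(0 + 2\right) = \left(6 + m\right) 2 = 12 + 2 m$)
$O{\left(7,4 \right)} + d{\left(-5,4 \right)} 97 = \left(12 + 2 \cdot 4\right) + 1 \cdot 97 = \left(12 + 8\right) + 97 = 20 + 97 = 117$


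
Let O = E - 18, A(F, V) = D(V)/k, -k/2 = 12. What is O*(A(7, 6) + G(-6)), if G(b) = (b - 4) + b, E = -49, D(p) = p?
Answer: 4355/4 ≈ 1088.8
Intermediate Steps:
k = -24 (k = -2*12 = -24)
G(b) = -4 + 2*b (G(b) = (-4 + b) + b = -4 + 2*b)
A(F, V) = -V/24 (A(F, V) = V/(-24) = V*(-1/24) = -V/24)
O = -67 (O = -49 - 18 = -67)
O*(A(7, 6) + G(-6)) = -67*(-1/24*6 + (-4 + 2*(-6))) = -67*(-¼ + (-4 - 12)) = -67*(-¼ - 16) = -67*(-65/4) = 4355/4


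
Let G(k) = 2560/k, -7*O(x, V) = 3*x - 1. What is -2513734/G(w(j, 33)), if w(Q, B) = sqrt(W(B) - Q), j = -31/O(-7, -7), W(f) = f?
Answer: -1256867*sqrt(20746)/28160 ≈ -6428.7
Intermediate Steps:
O(x, V) = 1/7 - 3*x/7 (O(x, V) = -(3*x - 1)/7 = -(-1 + 3*x)/7 = 1/7 - 3*x/7)
j = -217/22 (j = -31/(1/7 - 3/7*(-7)) = -31/(1/7 + 3) = -31/22/7 = -31*7/22 = -217/22 ≈ -9.8636)
w(Q, B) = sqrt(B - Q)
-2513734/G(w(j, 33)) = -2513734*sqrt(33 - 1*(-217/22))/2560 = -2513734*sqrt(33 + 217/22)/2560 = -2513734*sqrt(20746)/56320 = -1256867*sqrt(20746)/28160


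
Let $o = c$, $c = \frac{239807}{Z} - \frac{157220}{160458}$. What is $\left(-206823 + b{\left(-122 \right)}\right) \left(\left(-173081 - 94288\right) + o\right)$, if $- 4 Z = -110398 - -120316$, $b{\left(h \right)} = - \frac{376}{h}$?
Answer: $\frac{15431144703693728975}{278956233} \approx 5.5317 \cdot 10^{10}$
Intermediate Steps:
$Z = - \frac{4959}{2}$ ($Z = - \frac{-110398 - -120316}{4} = - \frac{-110398 + 120316}{4} = \left(- \frac{1}{4}\right) 9918 = - \frac{4959}{2} \approx -2479.5$)
$c = - \frac{12956259532}{132618537}$ ($c = \frac{239807}{- \frac{4959}{2}} - \frac{157220}{160458} = 239807 \left(- \frac{2}{4959}\right) - \frac{78610}{80229} = - \frac{479614}{4959} - \frac{78610}{80229} = - \frac{12956259532}{132618537} \approx -97.696$)
$o = - \frac{12956259532}{132618537} \approx -97.696$
$\left(-206823 + b{\left(-122 \right)}\right) \left(\left(-173081 - 94288\right) + o\right) = \left(-206823 - \frac{376}{-122}\right) \left(\left(-173081 - 94288\right) - \frac{12956259532}{132618537}\right) = \left(-206823 - - \frac{188}{61}\right) \left(\left(-173081 - 94288\right) - \frac{12956259532}{132618537}\right) = \left(-206823 + \frac{188}{61}\right) \left(-267369 - \frac{12956259532}{132618537}\right) = \left(- \frac{12616015}{61}\right) \left(- \frac{35471041878685}{132618537}\right) = \frac{15431144703693728975}{278956233}$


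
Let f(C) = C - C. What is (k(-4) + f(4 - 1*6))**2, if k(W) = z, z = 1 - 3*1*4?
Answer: 121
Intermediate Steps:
f(C) = 0
z = -11 (z = 1 - 3*4 = 1 - 1*12 = 1 - 12 = -11)
k(W) = -11
(k(-4) + f(4 - 1*6))**2 = (-11 + 0)**2 = (-11)**2 = 121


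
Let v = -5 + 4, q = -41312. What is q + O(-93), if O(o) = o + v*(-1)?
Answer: -41404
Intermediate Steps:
v = -1
O(o) = 1 + o (O(o) = o - 1*(-1) = o + 1 = 1 + o)
q + O(-93) = -41312 + (1 - 93) = -41312 - 92 = -41404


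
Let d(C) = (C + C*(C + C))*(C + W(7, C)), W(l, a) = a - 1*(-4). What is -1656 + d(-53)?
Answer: -569286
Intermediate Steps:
W(l, a) = 4 + a (W(l, a) = a + 4 = 4 + a)
d(C) = (4 + 2*C)*(C + 2*C**2) (d(C) = (C + C*(C + C))*(C + (4 + C)) = (C + C*(2*C))*(4 + 2*C) = (C + 2*C**2)*(4 + 2*C) = (4 + 2*C)*(C + 2*C**2))
-1656 + d(-53) = -1656 + 2*(-53)*(2 + 2*(-53)**2 + 5*(-53)) = -1656 + 2*(-53)*(2 + 2*2809 - 265) = -1656 + 2*(-53)*(2 + 5618 - 265) = -1656 + 2*(-53)*5355 = -1656 - 567630 = -569286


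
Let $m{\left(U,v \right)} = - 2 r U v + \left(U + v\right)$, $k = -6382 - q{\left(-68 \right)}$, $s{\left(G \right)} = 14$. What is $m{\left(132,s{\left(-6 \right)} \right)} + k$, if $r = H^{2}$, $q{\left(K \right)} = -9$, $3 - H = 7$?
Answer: $-65363$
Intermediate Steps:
$H = -4$ ($H = 3 - 7 = -4$)
$r = 16$ ($r = \left(-4\right)^{2} = 16$)
$k = -6373$ ($k = -6382 - -9 = -6382 + 9 = -6373$)
$m{\left(U,v \right)} = U + v - 32 U v$ ($m{\left(U,v \right)} = \left(-2\right) 16 U v + \left(U + v\right) = - 32 U v + \left(U + v\right) = U + v - 32 U v$)
$m{\left(132,s{\left(-6 \right)} \right)} + k = \left(132 + 14 - 4224 \cdot 14\right) - 6373 = \left(132 + 14 - 59136\right) - 6373 = -58990 - 6373 = -65363$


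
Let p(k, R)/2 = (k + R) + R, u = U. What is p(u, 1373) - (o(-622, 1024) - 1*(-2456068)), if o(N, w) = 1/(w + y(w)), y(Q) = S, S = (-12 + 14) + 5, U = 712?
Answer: -2525075713/1031 ≈ -2.4492e+6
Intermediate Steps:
S = 7 (S = 2 + 5 = 7)
y(Q) = 7
u = 712
o(N, w) = 1/(7 + w) (o(N, w) = 1/(w + 7) = 1/(7 + w))
p(k, R) = 2*k + 4*R (p(k, R) = 2*((k + R) + R) = 2*((R + k) + R) = 2*(k + 2*R) = 2*k + 4*R)
p(u, 1373) - (o(-622, 1024) - 1*(-2456068)) = (2*712 + 4*1373) - (1/(7 + 1024) - 1*(-2456068)) = (1424 + 5492) - (1/1031 + 2456068) = 6916 - (1/1031 + 2456068) = 6916 - 1*2532206109/1031 = 6916 - 2532206109/1031 = -2525075713/1031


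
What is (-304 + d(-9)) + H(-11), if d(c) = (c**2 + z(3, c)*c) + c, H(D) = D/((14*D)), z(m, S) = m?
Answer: -3625/14 ≈ -258.93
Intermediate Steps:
H(D) = 1/14 (H(D) = D*(1/(14*D)) = 1/14)
d(c) = c**2 + 4*c (d(c) = (c**2 + 3*c) + c = c**2 + 4*c)
(-304 + d(-9)) + H(-11) = (-304 - 9*(4 - 9)) + 1/14 = (-304 - 9*(-5)) + 1/14 = (-304 + 45) + 1/14 = -259 + 1/14 = -3625/14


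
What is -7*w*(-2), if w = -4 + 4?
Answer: 0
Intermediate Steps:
w = 0
-7*w*(-2) = -7*0*(-2) = 0*(-2) = 0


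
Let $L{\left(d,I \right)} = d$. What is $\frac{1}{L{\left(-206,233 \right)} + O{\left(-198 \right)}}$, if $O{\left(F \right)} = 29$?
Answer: $- \frac{1}{177} \approx -0.0056497$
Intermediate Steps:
$\frac{1}{L{\left(-206,233 \right)} + O{\left(-198 \right)}} = \frac{1}{-206 + 29} = \frac{1}{-177} = - \frac{1}{177}$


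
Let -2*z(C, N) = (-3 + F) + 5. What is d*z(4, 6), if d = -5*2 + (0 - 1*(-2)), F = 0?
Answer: 8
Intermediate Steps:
z(C, N) = -1 (z(C, N) = -((-3 + 0) + 5)/2 = -(-3 + 5)/2 = -1/2*2 = -1)
d = -8 (d = -10 + (0 + 2) = -10 + 2 = -8)
d*z(4, 6) = -8*(-1) = 8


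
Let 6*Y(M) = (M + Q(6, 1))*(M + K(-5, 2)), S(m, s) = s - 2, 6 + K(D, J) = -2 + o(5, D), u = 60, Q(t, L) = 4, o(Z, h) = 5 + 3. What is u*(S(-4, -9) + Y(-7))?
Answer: -450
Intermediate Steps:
o(Z, h) = 8
K(D, J) = 0 (K(D, J) = -6 + (-2 + 8) = -6 + 6 = 0)
S(m, s) = -2 + s
Y(M) = M*(4 + M)/6 (Y(M) = ((M + 4)*(M + 0))/6 = ((4 + M)*M)/6 = (M*(4 + M))/6 = M*(4 + M)/6)
u*(S(-4, -9) + Y(-7)) = 60*((-2 - 9) + (⅙)*(-7)*(4 - 7)) = 60*(-11 + (⅙)*(-7)*(-3)) = 60*(-11 + 7/2) = 60*(-15/2) = -450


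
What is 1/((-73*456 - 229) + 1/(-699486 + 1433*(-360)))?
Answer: -1215366/40735422223 ≈ -2.9836e-5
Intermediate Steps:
1/((-73*456 - 229) + 1/(-699486 + 1433*(-360))) = 1/((-33288 - 229) + 1/(-699486 - 515880)) = 1/(-33517 + 1/(-1215366)) = 1/(-33517 - 1/1215366) = 1/(-40735422223/1215366) = -1215366/40735422223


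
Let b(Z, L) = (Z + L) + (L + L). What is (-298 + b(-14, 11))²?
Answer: 77841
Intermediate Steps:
b(Z, L) = Z + 3*L (b(Z, L) = (L + Z) + 2*L = Z + 3*L)
(-298 + b(-14, 11))² = (-298 + (-14 + 3*11))² = (-298 + (-14 + 33))² = (-298 + 19)² = (-279)² = 77841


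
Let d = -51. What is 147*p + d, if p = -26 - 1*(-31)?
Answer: 684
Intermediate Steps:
p = 5 (p = -26 + 31 = 5)
147*p + d = 147*5 - 51 = 735 - 51 = 684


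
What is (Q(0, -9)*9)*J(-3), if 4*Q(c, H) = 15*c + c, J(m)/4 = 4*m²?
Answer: 0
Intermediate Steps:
J(m) = 16*m² (J(m) = 4*(4*m²) = 16*m²)
Q(c, H) = 4*c (Q(c, H) = (15*c + c)/4 = (16*c)/4 = 4*c)
(Q(0, -9)*9)*J(-3) = ((4*0)*9)*(16*(-3)²) = (0*9)*(16*9) = 0*144 = 0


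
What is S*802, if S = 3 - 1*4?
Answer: -802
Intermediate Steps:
S = -1 (S = 3 - 4 = -1)
S*802 = -1*802 = -802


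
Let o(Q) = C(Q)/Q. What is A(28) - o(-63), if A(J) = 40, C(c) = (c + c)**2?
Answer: 292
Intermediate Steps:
C(c) = 4*c**2 (C(c) = (2*c)**2 = 4*c**2)
o(Q) = 4*Q (o(Q) = (4*Q**2)/Q = 4*Q)
A(28) - o(-63) = 40 - 4*(-63) = 40 - 1*(-252) = 40 + 252 = 292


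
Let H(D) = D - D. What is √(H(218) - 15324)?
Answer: 2*I*√3831 ≈ 123.79*I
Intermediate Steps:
H(D) = 0
√(H(218) - 15324) = √(0 - 15324) = √(-15324) = 2*I*√3831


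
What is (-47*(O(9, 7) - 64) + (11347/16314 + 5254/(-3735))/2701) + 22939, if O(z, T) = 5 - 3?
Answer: 1418290961912053/54859821930 ≈ 25853.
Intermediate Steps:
O(z, T) = 2
(-47*(O(9, 7) - 64) + (11347/16314 + 5254/(-3735))/2701) + 22939 = (-47*(2 - 64) + (11347/16314 + 5254/(-3735))/2701) + 22939 = (-47*(-62) + (11347*(1/16314) + 5254*(-1/3735))*(1/2701)) + 22939 = (2914 + (11347/16314 - 5254/3735)*(1/2701)) + 22939 = (2914 - 14444237/20310930*1/2701) + 22939 = (2914 - 14444237/54859821930) + 22939 = 159861506659783/54859821930 + 22939 = 1418290961912053/54859821930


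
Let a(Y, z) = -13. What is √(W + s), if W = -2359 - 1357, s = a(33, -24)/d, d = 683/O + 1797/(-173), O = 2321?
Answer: I*√61011168687357882/4052678 ≈ 60.948*I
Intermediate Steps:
d = -4052678/401533 (d = 683/2321 + 1797/(-173) = 683*(1/2321) + 1797*(-1/173) = 683/2321 - 1797/173 = -4052678/401533 ≈ -10.093)
s = 5219929/4052678 (s = -13/(-4052678/401533) = -13*(-401533/4052678) = 5219929/4052678 ≈ 1.2880)
W = -3716
√(W + s) = √(-3716 + 5219929/4052678) = √(-15054531519/4052678) = I*√61011168687357882/4052678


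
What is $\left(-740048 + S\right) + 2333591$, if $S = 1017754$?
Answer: $2611297$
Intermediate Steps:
$\left(-740048 + S\right) + 2333591 = \left(-740048 + 1017754\right) + 2333591 = 277706 + 2333591 = 2611297$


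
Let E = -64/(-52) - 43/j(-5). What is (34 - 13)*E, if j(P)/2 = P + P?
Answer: 18459/260 ≈ 70.996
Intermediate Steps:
j(P) = 4*P (j(P) = 2*(P + P) = 2*(2*P) = 4*P)
E = 879/260 (E = -64/(-52) - 43/(4*(-5)) = -64*(-1/52) - 43/(-20) = 16/13 - 43*(-1/20) = 16/13 + 43/20 = 879/260 ≈ 3.3808)
(34 - 13)*E = (34 - 13)*(879/260) = 21*(879/260) = 18459/260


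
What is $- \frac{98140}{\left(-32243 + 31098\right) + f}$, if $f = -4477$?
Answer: $\frac{49070}{2811} \approx 17.456$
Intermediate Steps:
$- \frac{98140}{\left(-32243 + 31098\right) + f} = - \frac{98140}{\left(-32243 + 31098\right) - 4477} = - \frac{98140}{-1145 - 4477} = - \frac{98140}{-5622} = \left(-98140\right) \left(- \frac{1}{5622}\right) = \frac{49070}{2811}$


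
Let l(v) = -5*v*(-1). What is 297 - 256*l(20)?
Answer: -25303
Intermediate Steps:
l(v) = 5*v
297 - 256*l(20) = 297 - 1280*20 = 297 - 256*100 = 297 - 25600 = -25303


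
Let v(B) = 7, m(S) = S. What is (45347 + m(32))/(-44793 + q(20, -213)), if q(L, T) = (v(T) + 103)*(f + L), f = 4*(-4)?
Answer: -45379/44353 ≈ -1.0231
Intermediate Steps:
f = -16
q(L, T) = -1760 + 110*L (q(L, T) = (7 + 103)*(-16 + L) = 110*(-16 + L) = -1760 + 110*L)
(45347 + m(32))/(-44793 + q(20, -213)) = (45347 + 32)/(-44793 + (-1760 + 110*20)) = 45379/(-44793 + (-1760 + 2200)) = 45379/(-44793 + 440) = 45379/(-44353) = 45379*(-1/44353) = -45379/44353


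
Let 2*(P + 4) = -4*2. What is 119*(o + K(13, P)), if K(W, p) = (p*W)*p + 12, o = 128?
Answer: 115668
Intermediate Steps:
P = -8 (P = -4 + (-4*2)/2 = -4 + (½)*(-8) = -4 - 4 = -8)
K(W, p) = 12 + W*p² (K(W, p) = (W*p)*p + 12 = W*p² + 12 = 12 + W*p²)
119*(o + K(13, P)) = 119*(128 + (12 + 13*(-8)²)) = 119*(128 + (12 + 13*64)) = 119*(128 + (12 + 832)) = 119*(128 + 844) = 119*972 = 115668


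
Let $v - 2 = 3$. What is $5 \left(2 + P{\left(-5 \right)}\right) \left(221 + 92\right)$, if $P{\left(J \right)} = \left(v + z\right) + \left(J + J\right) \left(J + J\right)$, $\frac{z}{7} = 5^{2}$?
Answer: $441330$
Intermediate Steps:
$z = 175$ ($z = 7 \cdot 5^{2} = 7 \cdot 25 = 175$)
$v = 5$ ($v = 2 + 3 = 5$)
$P{\left(J \right)} = 180 + 4 J^{2}$ ($P{\left(J \right)} = \left(5 + 175\right) + \left(J + J\right) \left(J + J\right) = 180 + 2 J 2 J = 180 + 4 J^{2}$)
$5 \left(2 + P{\left(-5 \right)}\right) \left(221 + 92\right) = 5 \left(2 + \left(180 + 4 \left(-5\right)^{2}\right)\right) \left(221 + 92\right) = 5 \left(2 + \left(180 + 4 \cdot 25\right)\right) 313 = 5 \left(2 + \left(180 + 100\right)\right) 313 = 5 \left(2 + 280\right) 313 = 5 \cdot 282 \cdot 313 = 1410 \cdot 313 = 441330$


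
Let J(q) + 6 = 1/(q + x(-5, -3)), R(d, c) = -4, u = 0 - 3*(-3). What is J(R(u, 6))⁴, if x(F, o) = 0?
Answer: 390625/256 ≈ 1525.9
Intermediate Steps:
u = 9 (u = 0 + 9 = 9)
J(q) = -6 + 1/q (J(q) = -6 + 1/(q + 0) = -6 + 1/q)
J(R(u, 6))⁴ = (-6 + 1/(-4))⁴ = (-6 - ¼)⁴ = (-25/4)⁴ = 390625/256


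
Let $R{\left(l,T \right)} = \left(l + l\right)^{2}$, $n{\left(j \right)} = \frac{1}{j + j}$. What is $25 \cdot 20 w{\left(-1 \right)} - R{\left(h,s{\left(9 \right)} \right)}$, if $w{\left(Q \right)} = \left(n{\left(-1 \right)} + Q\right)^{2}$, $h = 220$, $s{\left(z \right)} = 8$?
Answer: $-192475$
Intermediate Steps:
$n{\left(j \right)} = \frac{1}{2 j}$
$R{\left(l,T \right)} = 4 l^{2}$ ($R{\left(l,T \right)} = \left(2 l\right)^{2} = 4 l^{2}$)
$w{\left(Q \right)} = \left(- \frac{1}{2} + Q\right)^{2}$ ($w{\left(Q \right)} = \left(\frac{1}{2 \left(-1\right)} + Q\right)^{2} = \left(\frac{1}{2} \left(-1\right) + Q\right)^{2} = \left(- \frac{1}{2} + Q\right)^{2}$)
$25 \cdot 20 w{\left(-1 \right)} - R{\left(h,s{\left(9 \right)} \right)} = 25 \cdot 20 \frac{\left(-1 + 2 \left(-1\right)\right)^{2}}{4} - 4 \cdot 220^{2} = 500 \frac{\left(-1 - 2\right)^{2}}{4} - 4 \cdot 48400 = 500 \frac{\left(-3\right)^{2}}{4} - 193600 = 500 \cdot \frac{1}{4} \cdot 9 - 193600 = 500 \cdot \frac{9}{4} - 193600 = 1125 - 193600 = -192475$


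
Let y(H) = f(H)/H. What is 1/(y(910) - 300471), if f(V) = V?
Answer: -1/300470 ≈ -3.3281e-6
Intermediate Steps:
y(H) = 1 (y(H) = H/H = 1)
1/(y(910) - 300471) = 1/(1 - 300471) = 1/(-300470) = -1/300470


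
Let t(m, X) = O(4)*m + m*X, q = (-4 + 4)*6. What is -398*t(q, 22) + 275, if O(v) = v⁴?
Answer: 275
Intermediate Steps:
q = 0 (q = 0*6 = 0)
t(m, X) = 256*m + X*m (t(m, X) = 4⁴*m + m*X = 256*m + X*m)
-398*t(q, 22) + 275 = -0*(256 + 22) + 275 = -0*278 + 275 = -398*0 + 275 = 0 + 275 = 275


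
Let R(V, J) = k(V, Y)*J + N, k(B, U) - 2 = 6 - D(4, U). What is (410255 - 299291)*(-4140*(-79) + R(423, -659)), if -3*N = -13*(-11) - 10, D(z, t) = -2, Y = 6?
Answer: 35555713676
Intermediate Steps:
k(B, U) = 10 (k(B, U) = 2 + (6 - 1*(-2)) = 2 + (6 + 2) = 2 + 8 = 10)
N = -133/3 (N = -(-13*(-11) - 10)/3 = -(143 - 10)/3 = -⅓*133 = -133/3 ≈ -44.333)
R(V, J) = -133/3 + 10*J (R(V, J) = 10*J - 133/3 = -133/3 + 10*J)
(410255 - 299291)*(-4140*(-79) + R(423, -659)) = (410255 - 299291)*(-4140*(-79) + (-133/3 + 10*(-659))) = 110964*(327060 + (-133/3 - 6590)) = 110964*(327060 - 19903/3) = 110964*(961277/3) = 35555713676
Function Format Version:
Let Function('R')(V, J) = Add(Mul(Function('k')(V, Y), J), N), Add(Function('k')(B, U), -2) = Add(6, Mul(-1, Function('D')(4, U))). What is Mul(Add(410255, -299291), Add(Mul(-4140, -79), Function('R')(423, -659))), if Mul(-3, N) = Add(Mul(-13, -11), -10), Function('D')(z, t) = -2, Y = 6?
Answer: 35555713676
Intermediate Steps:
Function('k')(B, U) = 10 (Function('k')(B, U) = Add(2, Add(6, Mul(-1, -2))) = Add(2, Add(6, 2)) = Add(2, 8) = 10)
N = Rational(-133, 3) (N = Mul(Rational(-1, 3), Add(Mul(-13, -11), -10)) = Mul(Rational(-1, 3), Add(143, -10)) = Mul(Rational(-1, 3), 133) = Rational(-133, 3) ≈ -44.333)
Function('R')(V, J) = Add(Rational(-133, 3), Mul(10, J)) (Function('R')(V, J) = Add(Mul(10, J), Rational(-133, 3)) = Add(Rational(-133, 3), Mul(10, J)))
Mul(Add(410255, -299291), Add(Mul(-4140, -79), Function('R')(423, -659))) = Mul(Add(410255, -299291), Add(Mul(-4140, -79), Add(Rational(-133, 3), Mul(10, -659)))) = Mul(110964, Add(327060, Add(Rational(-133, 3), -6590))) = Mul(110964, Add(327060, Rational(-19903, 3))) = Mul(110964, Rational(961277, 3)) = 35555713676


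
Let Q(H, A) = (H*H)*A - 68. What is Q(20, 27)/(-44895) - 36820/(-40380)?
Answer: 20327929/30214335 ≈ 0.67279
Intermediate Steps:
Q(H, A) = -68 + A*H² (Q(H, A) = H²*A - 68 = A*H² - 68 = -68 + A*H²)
Q(20, 27)/(-44895) - 36820/(-40380) = (-68 + 27*20²)/(-44895) - 36820/(-40380) = (-68 + 27*400)*(-1/44895) - 36820*(-1/40380) = (-68 + 10800)*(-1/44895) + 1841/2019 = 10732*(-1/44895) + 1841/2019 = -10732/44895 + 1841/2019 = 20327929/30214335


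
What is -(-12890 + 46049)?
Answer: -33159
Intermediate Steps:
-(-12890 + 46049) = -1*33159 = -33159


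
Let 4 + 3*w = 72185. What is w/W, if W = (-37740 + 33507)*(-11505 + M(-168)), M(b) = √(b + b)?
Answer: 276814135/560302573113 + 288724*I*√21/1680907719339 ≈ 0.00049404 + 7.8713e-7*I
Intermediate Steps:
w = 72181/3 (w = -4/3 + (⅓)*72185 = -4/3 + 72185/3 = 72181/3 ≈ 24060.)
M(b) = √2*√b (M(b) = √(2*b) = √2*√b)
W = 48700665 - 16932*I*√21 (W = (-37740 + 33507)*(-11505 + √2*√(-168)) = -4233*(-11505 + √2*(2*I*√42)) = -4233*(-11505 + 4*I*√21) = 48700665 - 16932*I*√21 ≈ 4.8701e+7 - 77592.0*I)
w/W = 72181/(3*(48700665 - 16932*I*√21))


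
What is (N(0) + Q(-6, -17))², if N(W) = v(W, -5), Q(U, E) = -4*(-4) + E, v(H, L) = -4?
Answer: 25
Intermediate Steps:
Q(U, E) = 16 + E
N(W) = -4
(N(0) + Q(-6, -17))² = (-4 + (16 - 17))² = (-4 - 1)² = (-5)² = 25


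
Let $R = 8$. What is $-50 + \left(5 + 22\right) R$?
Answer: $166$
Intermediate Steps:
$-50 + \left(5 + 22\right) R = -50 + \left(5 + 22\right) 8 = -50 + 27 \cdot 8 = -50 + 216 = 166$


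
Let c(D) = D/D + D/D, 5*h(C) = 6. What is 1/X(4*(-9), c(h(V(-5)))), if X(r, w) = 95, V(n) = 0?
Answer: 1/95 ≈ 0.010526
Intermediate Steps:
h(C) = 6/5 (h(C) = (⅕)*6 = 6/5)
c(D) = 2 (c(D) = 1 + 1 = 2)
1/X(4*(-9), c(h(V(-5)))) = 1/95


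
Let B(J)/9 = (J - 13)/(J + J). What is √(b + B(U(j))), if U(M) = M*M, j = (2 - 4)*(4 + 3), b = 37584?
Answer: 15*√130974/28 ≈ 193.88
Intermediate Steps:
j = -14 (j = -2*7 = -14)
U(M) = M²
B(J) = 9*(-13 + J)/(2*J) (B(J) = 9*((J - 13)/(J + J)) = 9*((-13 + J)/((2*J))) = 9*((-13 + J)*(1/(2*J))) = 9*((-13 + J)/(2*J)) = 9*(-13 + J)/(2*J))
√(b + B(U(j))) = √(37584 + 9*(-13 + (-14)²)/(2*((-14)²))) = √(37584 + (9/2)*(-13 + 196)/196) = √(37584 + (9/2)*(1/196)*183) = √(37584 + 1647/392) = √(14734575/392) = 15*√130974/28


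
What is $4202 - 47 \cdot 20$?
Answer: $3262$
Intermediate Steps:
$4202 - 47 \cdot 20 = 4202 - 940 = 3262$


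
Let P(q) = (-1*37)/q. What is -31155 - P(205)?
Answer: -6386738/205 ≈ -31155.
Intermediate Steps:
P(q) = -37/q
-31155 - P(205) = -31155 - (-37)/205 = -31155 - 1*(-37/205) = -31155 + 37/205 = -6386738/205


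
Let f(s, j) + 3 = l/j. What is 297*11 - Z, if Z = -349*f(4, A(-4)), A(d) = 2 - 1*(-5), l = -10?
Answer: 12050/7 ≈ 1721.4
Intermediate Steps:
A(d) = 7 (A(d) = 2 + 5 = 7)
f(s, j) = -3 - 10/j
Z = 10819/7 (Z = -349*(-3 - 10/7) = -349*(-31/7) = 10819/7 ≈ 1545.6)
297*11 - Z = 297*11 - 1*10819/7 = 3267 - 10819/7 = 12050/7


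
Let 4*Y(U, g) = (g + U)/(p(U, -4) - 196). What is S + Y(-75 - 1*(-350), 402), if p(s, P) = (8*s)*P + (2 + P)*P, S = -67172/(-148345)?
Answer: 2314538179/5333299440 ≈ 0.43398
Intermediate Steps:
S = 67172/148345 (S = -67172*(-1/148345) = 67172/148345 ≈ 0.45281)
p(s, P) = P*(2 + P) + 8*P*s (p(s, P) = 8*P*s + P*(2 + P) = P*(2 + P) + 8*P*s)
Y(U, g) = (U + g)/(4*(-188 - 32*U)) (Y(U, g) = ((g + U)/(-4*(2 - 4 + 8*U) - 196))/4 = ((U + g)/(-4*(-2 + 8*U) - 196))/4 = ((U + g)/((8 - 32*U) - 196))/4 = ((U + g)/(-188 - 32*U))/4 = (U + g)/(4*(-188 - 32*U)))
S + Y(-75 - 1*(-350), 402) = 67172/148345 + (-(-75 - 1*(-350)) - 1*402)/(16*(47 + 8*(-75 - 1*(-350)))) = 67172/148345 + (-(-75 + 350) - 402)/(16*(47 + 8*(-75 + 350))) = 67172/148345 + (-1*275 - 402)/(16*(47 + 8*275)) = 67172/148345 + (-275 - 402)/(16*(47 + 2200)) = 67172/148345 + (1/16)*(-677)/2247 = 67172/148345 + (1/16)*(1/2247)*(-677) = 67172/148345 - 677/35952 = 2314538179/5333299440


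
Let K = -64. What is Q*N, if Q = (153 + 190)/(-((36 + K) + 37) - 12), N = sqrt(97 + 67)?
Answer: -98*sqrt(41)/3 ≈ -209.17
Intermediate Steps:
N = 2*sqrt(41) (N = sqrt(164) = 2*sqrt(41) ≈ 12.806)
Q = -49/3 (Q = (153 + 190)/(-((36 - 64) + 37) - 12) = 343/(-(-28 + 37) - 12) = 343/(-1*9 - 12) = 343/(-9 - 12) = 343/(-21) = 343*(-1/21) = -49/3 ≈ -16.333)
Q*N = -98*sqrt(41)/3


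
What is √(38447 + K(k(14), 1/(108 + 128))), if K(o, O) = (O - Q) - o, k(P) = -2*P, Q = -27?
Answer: √536101907/118 ≈ 196.22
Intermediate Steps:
K(o, O) = 27 + O - o (K(o, O) = (O - 1*(-27)) - o = (O + 27) - o = (27 + O) - o = 27 + O - o)
√(38447 + K(k(14), 1/(108 + 128))) = √(38447 + (27 + 1/(108 + 128) - (-2)*14)) = √(38447 + (27 + 1/236 - 1*(-28))) = √(38447 + (27 + 1/236 + 28)) = √(38447 + 12981/236) = √(9086473/236) = √536101907/118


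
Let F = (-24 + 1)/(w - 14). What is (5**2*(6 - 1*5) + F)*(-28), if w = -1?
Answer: -11144/15 ≈ -742.93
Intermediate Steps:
F = 23/15 (F = (-24 + 1)/(-1 - 14) = -23/(-15) = -23*(-1/15) = 23/15 ≈ 1.5333)
(5**2*(6 - 1*5) + F)*(-28) = (5**2*(6 - 1*5) + 23/15)*(-28) = (25*(6 - 5) + 23/15)*(-28) = (25*1 + 23/15)*(-28) = (25 + 23/15)*(-28) = (398/15)*(-28) = -11144/15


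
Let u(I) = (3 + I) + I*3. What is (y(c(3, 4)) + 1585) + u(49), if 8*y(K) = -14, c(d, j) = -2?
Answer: 7129/4 ≈ 1782.3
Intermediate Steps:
y(K) = -7/4 (y(K) = (1/8)*(-14) = -7/4)
u(I) = 3 + 4*I (u(I) = (3 + I) + 3*I = 3 + 4*I)
(y(c(3, 4)) + 1585) + u(49) = (-7/4 + 1585) + (3 + 4*49) = 6333/4 + (3 + 196) = 6333/4 + 199 = 7129/4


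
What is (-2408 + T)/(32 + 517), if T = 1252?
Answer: -1156/549 ≈ -2.1056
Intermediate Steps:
(-2408 + T)/(32 + 517) = (-2408 + 1252)/(32 + 517) = -1156/549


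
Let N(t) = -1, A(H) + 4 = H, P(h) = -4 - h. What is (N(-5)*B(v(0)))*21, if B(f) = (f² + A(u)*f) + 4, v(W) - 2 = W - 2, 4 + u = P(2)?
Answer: -84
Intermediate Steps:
u = -10 (u = -4 + (-4 - 1*2) = -4 + (-4 - 2) = -4 - 6 = -10)
A(H) = -4 + H
v(W) = W (v(W) = 2 + (W - 2) = 2 + (-2 + W) = W)
B(f) = 4 + f² - 14*f (B(f) = (f² + (-4 - 10)*f) + 4 = (f² - 14*f) + 4 = 4 + f² - 14*f)
(N(-5)*B(v(0)))*21 = -(4 + 0² - 14*0)*21 = -(4 + 0 + 0)*21 = -1*4*21 = -4*21 = -84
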